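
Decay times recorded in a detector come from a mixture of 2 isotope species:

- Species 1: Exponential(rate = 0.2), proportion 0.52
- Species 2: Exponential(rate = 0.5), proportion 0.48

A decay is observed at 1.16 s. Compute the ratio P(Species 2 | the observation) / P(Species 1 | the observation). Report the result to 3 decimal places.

Only the two components matter; the odds are (w_i f_i(x)) / (w_j f_j(x)).
Component likelihoods at x = 1.16 s:
  p_1 = 0.2·e^(−0.2·1.16) = 0.2·e^(−0.2320) = 0.158589
  p_2 = 0.5·e^(−0.5·1.16) = 0.5·e^(−0.5800) = 0.279949
0.134376 / 0.0824664 ≈ 1.629

1.629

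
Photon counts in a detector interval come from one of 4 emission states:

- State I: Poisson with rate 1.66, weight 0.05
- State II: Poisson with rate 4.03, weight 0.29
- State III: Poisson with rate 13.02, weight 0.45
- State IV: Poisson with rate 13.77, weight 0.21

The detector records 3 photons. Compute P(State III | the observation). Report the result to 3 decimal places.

0.006

Posterior ∝ prior × likelihood, so P(k | x) ∝ π_k f_k(x); normalise over all components.
Evaluate each component's likelihood at the observed value:
  L_I = 0.144959
  L_II = 0.193891
  L_III = 0.000815019
  L_IV = 0.000455424
Prior × likelihood for each component:
  π_I·L_I = 0.05 × 0.144959 = 0.00724793
  π_II·L_II = 0.29 × 0.193891 = 0.0562283
  π_III·L_III = 0.45 × 0.000815019 = 0.000366758
  π_IV·L_IV = 0.21 × 0.000455424 = 9.5639e-05
Normaliser: 0.00724793 + 0.0562283 + 0.000366758 + 9.5639e-05 = 0.0639387
P(State III | data) ≈ 0.006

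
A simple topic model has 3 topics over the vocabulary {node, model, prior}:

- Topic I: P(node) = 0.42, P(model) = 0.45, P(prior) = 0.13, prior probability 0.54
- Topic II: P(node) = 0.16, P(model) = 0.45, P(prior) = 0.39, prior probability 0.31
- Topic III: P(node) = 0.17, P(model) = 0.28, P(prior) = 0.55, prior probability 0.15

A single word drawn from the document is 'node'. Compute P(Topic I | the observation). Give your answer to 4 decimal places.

Posterior ∝ prior × likelihood, so P(k | x) ∝ P(Z=k) f_k(x); normalise over all components.
Categorical probabilities:
  L_I = 0.42
  L_II = 0.16
  L_III = 0.17
Unnormalised posteriors:
  P(Z=I)·L_I = 0.54 × 0.42 = 0.2268
  P(Z=II)·L_II = 0.31 × 0.16 = 0.0496
  P(Z=III)·L_III = 0.15 × 0.17 = 0.0255
Marginal: 0.2268 + 0.0496 + 0.0255 = 0.3019
P(Topic I | the observation) ≈ 0.7512

0.7512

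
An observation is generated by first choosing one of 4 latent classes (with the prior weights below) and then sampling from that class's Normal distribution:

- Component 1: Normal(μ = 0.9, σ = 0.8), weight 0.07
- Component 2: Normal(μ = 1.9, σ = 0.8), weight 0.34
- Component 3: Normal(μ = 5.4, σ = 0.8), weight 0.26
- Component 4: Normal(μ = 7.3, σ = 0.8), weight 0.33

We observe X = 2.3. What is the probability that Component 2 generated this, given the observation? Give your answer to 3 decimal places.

0.952

By Bayes' theorem, P(k | x) = P(Z=k) f_k(x) / Σ_j P(Z=j) f_j(x).
Evaluate each component's likelihood at the observed value:
  f_1 = 0.107847
  f_2 = 0.440082
  f_3 = 0.000273665
  f_4 = 1.6425e-09
Multiply by the mixture weights:
  P(Z=1)·f_1 = 0.07 × 0.107847 = 0.00754927
  P(Z=2)·f_2 = 0.34 × 0.440082 = 0.149628
  P(Z=3)·f_3 = 0.26 × 0.000273665 = 7.11528e-05
  P(Z=4)·f_4 = 0.33 × 1.6425e-09 = 5.42026e-10
Evidence: 0.00754927 + 0.149628 + 7.11528e-05 + 5.42026e-10 = 0.157248
So the posterior for Component 2 is 0.149628 / 0.157248 ≈ 0.952.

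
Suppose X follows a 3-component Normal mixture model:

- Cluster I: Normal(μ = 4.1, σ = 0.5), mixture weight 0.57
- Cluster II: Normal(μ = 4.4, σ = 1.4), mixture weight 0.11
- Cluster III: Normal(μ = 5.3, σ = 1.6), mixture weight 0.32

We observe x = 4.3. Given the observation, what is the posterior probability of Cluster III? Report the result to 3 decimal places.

0.127

The responsibility of component k is P(Z=k) f_k(x) divided by Σ_j P(Z=j) f_j(x).
Component likelihoods at x = 4.3:
  f_I = (1/(0.5·√(2π)))·exp(−(4.3−4.1)²/(2·0.5²)) = 0.797885·exp(-0.08000) = 0.73654
  f_II = (1/(1.4·√(2π)))·exp(−(4.3−4.4)²/(2·1.4²)) = 0.284959·exp(-0.00255) = 0.284233
  f_III = (1/(1.6·√(2π)))·exp(−(4.3−5.3)²/(2·1.6²)) = 0.249339·exp(-0.19531) = 0.205101
Unnormalised posteriors:
  P(Z=I)·f_I = 0.57 × 0.73654 = 0.419828
  P(Z=II)·f_II = 0.11 × 0.284233 = 0.0312656
  P(Z=III)·f_III = 0.32 × 0.205101 = 0.0656322
Sum: 0.419828 + 0.0312656 + 0.0656322 = 0.516726
So the posterior for Cluster III is 0.0656322 / 0.516726 ≈ 0.127.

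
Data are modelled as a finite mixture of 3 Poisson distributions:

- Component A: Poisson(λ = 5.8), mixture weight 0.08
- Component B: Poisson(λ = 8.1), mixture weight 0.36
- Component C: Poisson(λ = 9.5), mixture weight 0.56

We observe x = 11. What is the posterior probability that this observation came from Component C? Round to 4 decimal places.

0.6772

By Bayes' theorem, P(k | x) = π_k f_k(x) / Σ_j π_j f_j(x).
Poisson probabilities:
  f_A = e^(−5.8)·5.8^11/11! = 0.0189515
  f_B = e^(−8.1)·8.1^11/11! = 0.0748849
  f_C = e^(−9.5)·9.5^11/11! = 0.106661
Unnormalised posteriors:
  π_A·f_A = 0.08 × 0.0189515 = 0.00151612
  π_B·f_B = 0.36 × 0.0748849 = 0.0269586
  π_C·f_C = 0.56 × 0.106661 = 0.0597303
Denominator: 0.00151612 + 0.0269586 + 0.0597303 = 0.0882049
P(Component C | data) = 0.0597303 / 0.0882049 ≈ 0.6772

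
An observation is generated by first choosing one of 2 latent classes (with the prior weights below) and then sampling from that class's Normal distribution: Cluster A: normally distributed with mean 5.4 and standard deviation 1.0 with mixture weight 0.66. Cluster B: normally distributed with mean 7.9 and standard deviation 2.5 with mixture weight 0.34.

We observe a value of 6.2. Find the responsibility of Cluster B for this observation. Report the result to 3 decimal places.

Apply Bayes' rule: the posterior for each component is proportional to its prior times its likelihood at x.
Normal densities:
  f_A = (1/(1.0·√(2π)))·exp(−(6.2−5.4)²/(2·1.0²)) = 0.398942·exp(-0.32000) = 0.289692
  f_B = (1/(2.5·√(2π)))·exp(−(6.2−7.9)²/(2·2.5²)) = 0.159577·exp(-0.23120) = 0.126637
Unnormalised posteriors:
  w_A·f_A = 0.66 × 0.289692 = 0.191196
  w_B·f_B = 0.34 × 0.126637 = 0.0430566
Denominator: 0.191196 + 0.0430566 = 0.234253
P(Cluster B | the observation) = 0.0430566 / 0.234253 ≈ 0.184

0.184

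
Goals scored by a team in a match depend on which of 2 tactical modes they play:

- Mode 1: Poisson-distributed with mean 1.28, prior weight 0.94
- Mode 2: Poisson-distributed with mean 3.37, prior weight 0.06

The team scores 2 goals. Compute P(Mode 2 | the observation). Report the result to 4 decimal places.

0.0519

Posterior ∝ prior × likelihood, so P(k | x) ∝ π_k f_k(x); normalise over all components.
Component likelihoods at x = 2 goals:
  p_1 = 0.227768
  p_2 = 0.19528
Multiply by the mixture weights:
  π_1·p_1 = 0.94 × 0.227768 = 0.214102
  π_2·p_2 = 0.06 × 0.19528 = 0.0117168
Marginal: 0.214102 + 0.0117168 = 0.225819
P(Mode 2 | the observation) ≈ 0.0519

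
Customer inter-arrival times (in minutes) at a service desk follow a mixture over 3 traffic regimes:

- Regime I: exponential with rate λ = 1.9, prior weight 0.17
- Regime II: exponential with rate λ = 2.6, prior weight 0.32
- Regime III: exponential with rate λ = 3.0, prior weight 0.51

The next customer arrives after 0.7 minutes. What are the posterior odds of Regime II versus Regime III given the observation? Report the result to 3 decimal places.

0.720

Since P(k|x) ∝ P(Z=k) f_k(x), the posterior odds are P(Z=i) f_i(x) / (P(Z=j) f_j(x)).
Component likelihoods at x = 0.7 minutes:
  L_I = 1.9·e^(−1.9·0.7) = 1.9·e^(−1.3300) = 0.502507
  L_II = 2.6·e^(−2.6·0.7) = 2.6·e^(−1.8200) = 0.421267
  L_III = 3.0·e^(−3.0·0.7) = 3.0·e^(−2.1000) = 0.367369
Odds = (0.32/0.51) × (0.421267/0.367369) = 0.627451 × 1.14671 ≈ 0.720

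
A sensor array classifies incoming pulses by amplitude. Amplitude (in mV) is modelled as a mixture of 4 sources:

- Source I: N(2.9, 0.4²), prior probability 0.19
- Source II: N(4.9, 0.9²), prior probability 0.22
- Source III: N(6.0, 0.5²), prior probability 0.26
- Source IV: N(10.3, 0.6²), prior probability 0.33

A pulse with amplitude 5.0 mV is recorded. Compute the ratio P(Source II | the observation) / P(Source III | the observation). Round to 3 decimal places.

3.452

Since P(k|x) ∝ P(Z=k) f_k(x), the posterior odds are P(Z=i) f_i(x) / (P(Z=j) f_j(x)).
Normal densities:
  p_I = 1.03212e-06
  p_II = 0.440541
  p_III = 0.107982
  p_IV = 7.57255e-18
0.0969191 / 0.0280753 ≈ 3.452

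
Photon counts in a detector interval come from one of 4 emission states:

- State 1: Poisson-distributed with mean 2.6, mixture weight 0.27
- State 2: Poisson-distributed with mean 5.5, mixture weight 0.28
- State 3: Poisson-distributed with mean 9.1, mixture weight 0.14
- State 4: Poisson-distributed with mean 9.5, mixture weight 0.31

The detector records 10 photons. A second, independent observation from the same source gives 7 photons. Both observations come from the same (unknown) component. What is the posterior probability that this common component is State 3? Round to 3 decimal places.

By Bayes' theorem, P(k | x) = w_k f_k(x) / Σ_j w_j f_j(x).
Since both observations come from the same component, the likelihood for component k is f_k(x₁)·f_k(x₂).
  f_1 = [e^(−2.6)·2.6^10/10! = 0.000288938] × [0.0118363] = 3.41997e-06
  f_2 = [e^(−5.5)·5.5^10/10! = 0.0285262] × [0.123449] = 0.00352154
  f_3 = [e^(−9.1)·9.1^10/10! = 0.119832] × [0.114493] = 0.0137199
  f_4 = [e^(−9.5)·9.5^10/10! = 0.123502] × [0.103714] = 0.0128089
Multiply by the mixture weights:
  w_1·f_1 = 0.27 × 3.41997e-06 = 9.23391e-07
  w_2·f_2 = 0.28 × 0.00352154 = 0.000986032
  w_3·f_3 = 0.14 × 0.0137199 = 0.00192078
  w_4·f_4 = 0.31 × 0.0128089 = 0.00397077
Marginal: 9.23391e-07 + 0.000986032 + 0.00192078 + 0.00397077 = 0.0068785
P(State 3 | x) = 0.00192078 / 0.0068785 ≈ 0.279

0.279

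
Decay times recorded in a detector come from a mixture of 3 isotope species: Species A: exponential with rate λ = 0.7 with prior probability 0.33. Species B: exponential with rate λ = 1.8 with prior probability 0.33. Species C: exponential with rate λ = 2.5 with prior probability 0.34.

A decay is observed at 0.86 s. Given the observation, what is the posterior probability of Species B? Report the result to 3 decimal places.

Posterior ∝ prior × likelihood, so P(k | x) ∝ w_k f_k(x); normalise over all components.
Exponential densities:
  f_A = 0.383401
  f_B = 0.382811
  f_C = 0.29121
Unnormalised posteriors:
  w_A·f_A = 0.33 × 0.383401 = 0.126522
  w_B·f_B = 0.33 × 0.382811 = 0.126328
  w_C·f_C = 0.34 × 0.29121 = 0.0990115
Evidence: 0.126522 + 0.126328 + 0.0990115 = 0.351861
P(Species B | the observation) ≈ 0.359

0.359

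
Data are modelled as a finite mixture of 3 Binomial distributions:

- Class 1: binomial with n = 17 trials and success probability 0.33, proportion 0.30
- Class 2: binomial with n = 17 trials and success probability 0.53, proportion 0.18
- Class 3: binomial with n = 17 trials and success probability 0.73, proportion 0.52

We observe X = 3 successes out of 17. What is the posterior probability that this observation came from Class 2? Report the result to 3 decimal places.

Apply Bayes' rule: the posterior for each component is proportional to its prior times its likelihood at x.
Component likelihoods at x = 3 successes out of 17:
  p_1 = 0.0897631
  p_2 = 0.0025984
  p_3 = 2.89448e-06
Multiply by the mixture weights:
  π_1·p_1 = 0.30 × 0.0897631 = 0.0269289
  π_2·p_2 = 0.18 × 0.0025984 = 0.000467713
  π_3·p_3 = 0.52 × 2.89448e-06 = 1.50513e-06
Normaliser: 0.0269289 + 0.000467713 + 1.50513e-06 = 0.0273982
P(Class 2 | 3 successes out of 17) ≈ 0.017

0.017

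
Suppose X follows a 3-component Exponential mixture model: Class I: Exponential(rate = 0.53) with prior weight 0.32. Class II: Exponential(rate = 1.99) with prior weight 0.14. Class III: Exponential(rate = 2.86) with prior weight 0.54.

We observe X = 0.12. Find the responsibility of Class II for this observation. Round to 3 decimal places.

0.149

The responsibility of component k is w_k f_k(x) divided by Σ_j w_j f_j(x).
Evaluate each component's likelihood at the observed value:
  f_I = 0.53·e^(−0.53·0.12) = 0.53·e^(−0.0636) = 0.497342
  f_II = 1.99·e^(−1.99·0.12) = 1.99·e^(−0.2388) = 1.56727
  f_III = 2.86·e^(−2.86·0.12) = 2.86·e^(−0.3432) = 2.02916
Multiply by the mixture weights:
  w_I·f_I = 0.32 × 0.497342 = 0.159149
  w_II·f_II = 0.14 × 1.56727 = 0.219418
  w_III·f_III = 0.54 × 2.02916 = 1.09575
Evidence: 0.159149 + 0.219418 + 1.09575 = 1.47431
So the posterior for Class II is 0.219418 / 1.47431 ≈ 0.149.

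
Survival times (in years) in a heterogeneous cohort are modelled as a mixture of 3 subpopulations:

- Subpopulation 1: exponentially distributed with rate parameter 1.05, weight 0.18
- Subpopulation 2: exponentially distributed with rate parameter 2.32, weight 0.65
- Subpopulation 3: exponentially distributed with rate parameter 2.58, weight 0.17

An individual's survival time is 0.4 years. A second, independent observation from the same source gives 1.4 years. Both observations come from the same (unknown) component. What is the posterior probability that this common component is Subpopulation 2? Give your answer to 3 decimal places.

Apply Bayes' rule: the posterior for each component is proportional to its prior times its likelihood at x.
Since both observations come from the same component, the likelihood for component k is f_k(x₁)·f_k(x₂).
  f_1 = [0.689899] × [0.241422] = 0.166557
  f_2 = [0.917197] × [0.0901363] = 0.0826727
  f_3 = [0.919238] × [0.0696543] = 0.0640289
Prior × likelihood for each component:
  w_1·f_1 = 0.18 × 0.166557 = 0.0299802
  w_2·f_2 = 0.65 × 0.0826727 = 0.0537373
  w_3·f_3 = 0.17 × 0.0640289 = 0.0108849
Normaliser: 0.0299802 + 0.0537373 + 0.0108849 = 0.0946024
P(Subpopulation 2 | data) ≈ 0.568

0.568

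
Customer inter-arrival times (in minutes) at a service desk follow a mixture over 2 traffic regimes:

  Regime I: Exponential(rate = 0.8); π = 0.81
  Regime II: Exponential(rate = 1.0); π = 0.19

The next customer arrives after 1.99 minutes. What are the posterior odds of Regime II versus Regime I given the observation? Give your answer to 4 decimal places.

0.1969

The posterior odds equal the prior odds times the likelihood ratio: (P(Z=i)/P(Z=j))·(f_i(x)/f_j(x)).
Exponential densities:
  p_I = 0.8·e^(−0.8·1.99) = 0.8·e^(−1.5920) = 0.162815
  p_II = 1.0·e^(−1.0·1.99) = 1.0·e^(−1.9900) = 0.136695
Odds = (0.19/0.81) × (0.136695/0.162815) = 0.234568 × 0.839578 ≈ 0.1969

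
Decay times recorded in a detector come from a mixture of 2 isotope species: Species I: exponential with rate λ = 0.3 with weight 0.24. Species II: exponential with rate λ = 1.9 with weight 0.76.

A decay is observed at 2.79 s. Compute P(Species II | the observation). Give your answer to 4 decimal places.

0.1876

The responsibility of component k is w_k f_k(x) divided by Σ_j w_j f_j(x).
Evaluate each component's likelihood at the observed value:
  L_I = 0.3·e^(−0.3·2.79) = 0.3·e^(−0.8370) = 0.129902
  L_II = 1.9·e^(−1.9·2.79) = 1.9·e^(−5.3010) = 0.00947455
Weight by the priors:
  w_I·L_I = 0.24 × 0.129902 = 0.0311765
  w_II·L_II = 0.76 × 0.00947455 = 0.00720066
Normaliser: 0.0311765 + 0.00720066 = 0.0383772
P(Species II | x) = 0.00720066 / 0.0383772 ≈ 0.1876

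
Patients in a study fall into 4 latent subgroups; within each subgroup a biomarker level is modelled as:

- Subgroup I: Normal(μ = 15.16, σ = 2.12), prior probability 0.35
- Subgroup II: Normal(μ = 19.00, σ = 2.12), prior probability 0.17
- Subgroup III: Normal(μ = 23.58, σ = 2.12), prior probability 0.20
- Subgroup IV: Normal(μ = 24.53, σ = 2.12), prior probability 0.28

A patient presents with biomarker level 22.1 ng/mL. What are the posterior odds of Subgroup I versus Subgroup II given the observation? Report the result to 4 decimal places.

0.0282

The posterior odds equal the prior odds times the likelihood ratio: (π_i/π_j)·(f_i(x)/f_j(x)).
Normal densities:
  L_I = (1/(2.12·√(2π)))·exp(−(22.1−15.16)²/(2·2.12²)) = 0.188180·exp(-5.35818) = 0.00088623
  L_II = (1/(2.12·√(2π)))·exp(−(22.1−19.00)²/(2·2.12²)) = 0.188180·exp(-1.06911) = 0.064605
  L_III = (1/(2.12·√(2π)))·exp(−(22.1−23.58)²/(2·2.12²)) = 0.188180·exp(-0.24368) = 0.147484
  L_IV = (1/(2.12·√(2π)))·exp(−(22.1−24.53)²/(2·2.12²)) = 0.188180·exp(-0.65692) = 0.0975615
Odds = (0.35/0.17) × (0.00088623/0.064605) = 2.05882 × 0.0137177 ≈ 0.0282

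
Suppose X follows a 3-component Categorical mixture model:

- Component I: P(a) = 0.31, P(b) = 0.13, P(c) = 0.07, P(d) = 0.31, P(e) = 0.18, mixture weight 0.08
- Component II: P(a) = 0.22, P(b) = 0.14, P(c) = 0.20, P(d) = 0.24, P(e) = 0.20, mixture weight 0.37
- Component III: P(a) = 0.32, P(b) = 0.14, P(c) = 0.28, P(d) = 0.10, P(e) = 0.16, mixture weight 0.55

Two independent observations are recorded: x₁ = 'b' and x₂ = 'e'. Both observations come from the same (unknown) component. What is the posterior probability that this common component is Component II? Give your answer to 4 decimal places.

P(component k | x) = P(Z=k)·f_k(x) / marginal(x), where marginal(x) = Σ_j P(Z=j)·f_j(x).
Since both observations come from the same component, the likelihood for component k is f_k(x₁)·f_k(x₂).
  L_I = [P(b | comp) = 0.13] × [0.18] = 0.0234
  L_II = [P(b | comp) = 0.14] × [0.2] = 0.028
  L_III = [P(b | comp) = 0.14] × [0.16] = 0.0224
Prior × likelihood for each component:
  P(Z=I)·L_I = 0.08 × 0.0234 = 0.001872
  P(Z=II)·L_II = 0.37 × 0.028 = 0.01036
  P(Z=III)·L_III = 0.55 × 0.0224 = 0.01232
Evidence: 0.001872 + 0.01036 + 0.01232 = 0.024552
P(Component II | x) ≈ 0.4220

0.4220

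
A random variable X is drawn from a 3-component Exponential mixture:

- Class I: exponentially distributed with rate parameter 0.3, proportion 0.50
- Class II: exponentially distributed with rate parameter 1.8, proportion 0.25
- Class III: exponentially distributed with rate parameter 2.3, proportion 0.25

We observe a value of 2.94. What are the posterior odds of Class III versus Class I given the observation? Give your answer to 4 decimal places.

0.0107

Posterior odds = (π_i f_i(x)) / (π_j f_j(x)); the normalising sum cancels.
Component likelihoods at x = 2.94:
  L_I = 0.124186
  L_II = 0.00905704
  L_III = 0.0026609
Odds = (0.25/0.50) × (0.0026609/0.124186) = 0.5 × 0.0214267 ≈ 0.0107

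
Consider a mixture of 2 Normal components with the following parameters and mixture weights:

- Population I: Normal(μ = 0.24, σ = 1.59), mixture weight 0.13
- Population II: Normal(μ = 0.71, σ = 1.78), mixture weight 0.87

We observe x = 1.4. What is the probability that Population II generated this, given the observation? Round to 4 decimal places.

By Bayes' theorem, P(k | x) = π_k f_k(x) / Σ_j π_j f_j(x).
Evaluate each component's likelihood at the observed value:
  f_I = 0.19228
  f_II = 0.207903
Weight by the priors:
  π_I·f_I = 0.13 × 0.19228 = 0.0249964
  π_II·f_II = 0.87 × 0.207903 = 0.180875
Normaliser: 0.0249964 + 0.180875 = 0.205872
P(Population II | 1.4) ≈ 0.8786

0.8786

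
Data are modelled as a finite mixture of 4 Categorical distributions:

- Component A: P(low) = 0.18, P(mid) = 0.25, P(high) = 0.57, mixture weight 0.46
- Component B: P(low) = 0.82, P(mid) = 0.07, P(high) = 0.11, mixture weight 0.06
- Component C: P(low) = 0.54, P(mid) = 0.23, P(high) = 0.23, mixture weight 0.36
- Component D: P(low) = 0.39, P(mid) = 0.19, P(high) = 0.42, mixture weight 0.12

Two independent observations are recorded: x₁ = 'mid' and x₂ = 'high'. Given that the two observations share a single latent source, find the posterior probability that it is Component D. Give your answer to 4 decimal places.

By Bayes' theorem, P(k | x) = π_k f_k(x) / Σ_j π_j f_j(x).
Since both observations come from the same component, the likelihood for component k is f_k(x₁)·f_k(x₂).
  p_A = [0.25] × [0.57] = 0.1425
  p_B = [0.07] × [0.11] = 0.0077
  p_C = [0.23] × [0.23] = 0.0529
  p_D = [0.19] × [0.42] = 0.0798
Weight by the priors:
  π_A·p_A = 0.46 × 0.1425 = 0.06555
  π_B·p_B = 0.06 × 0.0077 = 0.000462
  π_C·p_C = 0.36 × 0.0529 = 0.019044
  π_D·p_D = 0.12 × 0.0798 = 0.009576
Denominator: 0.06555 + 0.000462 + 0.019044 + 0.009576 = 0.094632
Responsibility of Component D: 0.009576 / 0.094632 ≈ 0.1012

0.1012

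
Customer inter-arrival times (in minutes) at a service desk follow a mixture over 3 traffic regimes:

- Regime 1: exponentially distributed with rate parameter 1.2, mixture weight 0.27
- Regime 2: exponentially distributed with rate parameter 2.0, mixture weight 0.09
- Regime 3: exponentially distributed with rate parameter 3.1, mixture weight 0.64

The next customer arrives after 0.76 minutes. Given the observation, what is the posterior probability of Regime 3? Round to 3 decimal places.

Posterior ∝ prior × likelihood, so P(k | x) ∝ π_k f_k(x); normalise over all components.
Exponential densities:
  p_1 = 1.2·e^(−1.2·0.76) = 1.2·e^(−0.9120) = 0.482064
  p_2 = 2.0·e^(−2.0·0.76) = 2.0·e^(−1.5200) = 0.437424
  p_3 = 3.1·e^(−3.1·0.76) = 3.1·e^(−2.3560) = 0.293876
Multiply by the mixture weights:
  π_1·p_1 = 0.27 × 0.482064 = 0.130157
  π_2·p_2 = 0.09 × 0.437424 = 0.0393681
  π_3·p_3 = 0.64 × 0.293876 = 0.188081
Denominator: 0.130157 + 0.0393681 + 0.188081 = 0.357606
So the posterior for Regime 3 is 0.188081 / 0.357606 ≈ 0.526.

0.526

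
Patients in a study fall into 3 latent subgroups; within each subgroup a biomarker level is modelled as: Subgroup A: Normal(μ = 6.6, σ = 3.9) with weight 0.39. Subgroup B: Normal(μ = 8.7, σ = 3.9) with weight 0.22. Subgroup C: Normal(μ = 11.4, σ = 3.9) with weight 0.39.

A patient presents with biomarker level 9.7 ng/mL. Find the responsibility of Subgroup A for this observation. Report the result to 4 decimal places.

0.3338

Apply Bayes' rule: the posterior for each component is proportional to its prior times its likelihood at x.
Evaluate each component's likelihood at the observed value:
  L_A = (1/(3.9·√(2π)))·exp(−(9.7−6.6)²/(2·3.9²)) = 0.102293·exp(-0.31591) = 0.0745843
  L_B = (1/(3.9·√(2π)))·exp(−(9.7−8.7)²/(2·3.9²)) = 0.102293·exp(-0.03287) = 0.0989849
  L_C = (1/(3.9·√(2π)))·exp(−(9.7−11.4)²/(2·3.9²)) = 0.102293·exp(-0.09500) = 0.0930221
Multiply by the mixture weights:
  π_A·L_A = 0.39 × 0.0745843 = 0.0290879
  π_B·L_B = 0.22 × 0.0989849 = 0.0217767
  π_C·L_C = 0.39 × 0.0930221 = 0.0362786
Normaliser: 0.0290879 + 0.0217767 + 0.0362786 = 0.0871431
So the posterior for Subgroup A is 0.0290879 / 0.0871431 ≈ 0.3338.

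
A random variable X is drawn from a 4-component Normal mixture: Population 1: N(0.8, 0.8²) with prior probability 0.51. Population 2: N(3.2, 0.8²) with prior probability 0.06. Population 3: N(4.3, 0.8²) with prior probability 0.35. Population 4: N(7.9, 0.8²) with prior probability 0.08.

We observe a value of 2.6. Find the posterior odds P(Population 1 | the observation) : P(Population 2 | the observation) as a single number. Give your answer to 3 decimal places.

Since P(k|x) ∝ w_k f_k(x), the posterior odds are w_i f_i(x) / (w_j f_j(x)).
Normal densities:
  p_1 = 0.0396746
  p_2 = 0.376422
  p_3 = 0.0521512
  p_4 = 1.46924e-10
0.020234 / 0.0225853 ≈ 0.896

0.896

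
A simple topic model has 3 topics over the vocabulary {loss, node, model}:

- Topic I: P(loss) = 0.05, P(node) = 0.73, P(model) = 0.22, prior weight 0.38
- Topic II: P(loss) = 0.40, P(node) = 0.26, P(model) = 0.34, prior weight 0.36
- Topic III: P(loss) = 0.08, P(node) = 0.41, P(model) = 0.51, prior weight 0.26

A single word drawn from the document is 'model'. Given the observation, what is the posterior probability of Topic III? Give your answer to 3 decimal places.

0.392

By Bayes' theorem, P(k | x) = π_k f_k(x) / Σ_j π_j f_j(x).
Evaluate each component's likelihood at the observed value:
  L_I = 0.22
  L_II = 0.34
  L_III = 0.51
Prior × likelihood for each component:
  π_I·L_I = 0.38 × 0.22 = 0.0836
  π_II·L_II = 0.36 × 0.34 = 0.1224
  π_III·L_III = 0.26 × 0.51 = 0.1326
Sum: 0.0836 + 0.1224 + 0.1326 = 0.3386
P(Topic III | x) = 0.1326 / 0.3386 ≈ 0.392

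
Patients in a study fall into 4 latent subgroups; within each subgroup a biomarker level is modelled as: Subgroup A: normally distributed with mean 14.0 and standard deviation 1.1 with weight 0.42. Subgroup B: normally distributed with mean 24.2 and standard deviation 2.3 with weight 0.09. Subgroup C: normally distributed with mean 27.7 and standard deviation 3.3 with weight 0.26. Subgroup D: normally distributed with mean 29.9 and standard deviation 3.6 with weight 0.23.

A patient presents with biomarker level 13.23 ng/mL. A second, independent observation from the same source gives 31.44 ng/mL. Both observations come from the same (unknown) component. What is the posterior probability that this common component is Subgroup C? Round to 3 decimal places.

0.700

Apply Bayes' rule: the posterior for each component is proportional to its prior times its likelihood at x.
Since both observations come from the same component, the likelihood for component k is f_k(x₁)·f_k(x₂).
  L_A = [0.283867] × [9.46131e-56] = 2.68576e-56
  L_B = [1.99229e-06] × [0.00122324] = 2.43705e-09
  L_C = [8.07846e-06] × [0.0636037] = 5.1382e-07
  L_D = [2.4464e-06] × [0.101128] = 2.47399e-07
Unnormalised posteriors:
  π_A·L_A = 0.42 × 2.68576e-56 = 1.12802e-56
  π_B·L_B = 0.09 × 2.43705e-09 = 2.19335e-10
  π_C·L_C = 0.26 × 5.1382e-07 = 1.33593e-07
  π_D·L_D = 0.23 × 2.47399e-07 = 5.69017e-08
Sum: 1.12802e-56 + 2.19335e-10 + 1.33593e-07 + 5.69017e-08 = 1.90714e-07
P(Subgroup C | x) ≈ 0.700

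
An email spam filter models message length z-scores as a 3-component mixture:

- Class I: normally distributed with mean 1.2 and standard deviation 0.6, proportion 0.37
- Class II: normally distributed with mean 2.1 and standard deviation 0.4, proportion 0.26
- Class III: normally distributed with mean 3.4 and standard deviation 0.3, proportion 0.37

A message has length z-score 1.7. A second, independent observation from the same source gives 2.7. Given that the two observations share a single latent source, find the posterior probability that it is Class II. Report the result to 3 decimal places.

0.909

Apply Bayes' rule: the posterior for each component is proportional to its prior times its likelihood at x.
Since both observations come from the same component, the likelihood for component k is f_k(x₁)·f_k(x₂).
  p_I = [(1/(0.6·√(2π)))·exp(−(1.7−1.2)²/(2·0.6²)) = 0.664904·exp(-0.34722) = 0.469853] × [0.0292138] = 0.0137262
  p_II = [(1/(0.4·√(2π)))·exp(−(1.7−2.1)²/(2·0.4²)) = 0.997356·exp(-0.50000) = 0.604927] × [0.323794] = 0.195872
  p_III = [(1/(0.3·√(2π)))·exp(−(1.7−3.4)²/(2·0.3²)) = 1.329808·exp(-16.05556) = 1.41563e-07] × [0.0874063] = 1.23735e-08
Weight by the priors:
  π_I·p_I = 0.37 × 0.0137262 = 0.0050787
  π_II·p_II = 0.26 × 0.195872 = 0.0509266
  π_III·p_III = 0.37 × 1.23735e-08 = 4.57819e-09
Sum: 0.0050787 + 0.0509266 + 4.57819e-09 = 0.0560053
P(Class II | x₁, x₂) = 0.0509266 / 0.0560053 ≈ 0.909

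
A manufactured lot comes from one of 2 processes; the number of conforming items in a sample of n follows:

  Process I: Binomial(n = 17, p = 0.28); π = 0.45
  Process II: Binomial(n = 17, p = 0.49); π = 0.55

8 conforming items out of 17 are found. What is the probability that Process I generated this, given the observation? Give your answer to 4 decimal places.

0.1716

P(component k | x) = π_k·f_k(x) / marginal(x), where marginal(x) = Σ_j π_j·f_j(x).
Evaluate each component's likelihood at the observed value:
  p_I = C(17,8)·0.28^8·0.72^9 = 24310·3.77802e-05·0.0519987 = 0.0477575
  p_II = C(17,8)·0.49^8·0.51^9 = 24310·0.00332329·0.00233417 = 0.188575
Prior × likelihood for each component:
  π_I·p_I = 0.45 × 0.0477575 = 0.0214909
  π_II·p_II = 0.55 × 0.188575 = 0.103717
Marginal: 0.0214909 + 0.103717 = 0.125207
So the posterior for Process I is 0.0214909 / 0.125207 ≈ 0.1716.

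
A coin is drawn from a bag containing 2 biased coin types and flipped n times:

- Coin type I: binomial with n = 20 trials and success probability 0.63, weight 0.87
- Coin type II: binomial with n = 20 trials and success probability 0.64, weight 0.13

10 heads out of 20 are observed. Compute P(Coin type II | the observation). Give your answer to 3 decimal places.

Posterior ∝ prior × likelihood, so P(k | x) ∝ π_k f_k(x); normalise over all components.
Component likelihoods at x = 10 heads out of 20:
  f_I = C(20,10)·0.63^10·0.37^10 = 184756·0.0098493·4.80858e-05 = 0.0875027
  f_II = C(20,10)·0.64^10·0.36^10 = 184756·0.0115292·3.65616e-05 = 0.0778795
Prior × likelihood for each component:
  π_I·f_I = 0.87 × 0.0875027 = 0.0761273
  π_II·f_II = 0.13 × 0.0778795 = 0.0101243
Evidence: 0.0761273 + 0.0101243 = 0.0862517
So the posterior for Coin type II is 0.0101243 / 0.0862517 ≈ 0.117.

0.117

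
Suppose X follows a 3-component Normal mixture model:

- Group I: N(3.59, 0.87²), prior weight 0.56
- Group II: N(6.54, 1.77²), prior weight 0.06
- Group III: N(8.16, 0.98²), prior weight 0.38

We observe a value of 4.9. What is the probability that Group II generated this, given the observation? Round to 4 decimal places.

Posterior ∝ prior × likelihood, so P(k | x) ∝ P(Z=k) f_k(x); normalise over all components.
Component likelihoods at x = 4.9:
  p_I = (1/(0.87·√(2π)))·exp(−(4.9−3.59)²/(2·0.87²)) = 0.458554·exp(-1.13364) = 0.147591
  p_II = (1/(1.77·√(2π)))·exp(−(4.9−6.54)²/(2·1.77²)) = 0.225391·exp(-0.42925) = 0.146729
  p_III = (1/(0.98·√(2π)))·exp(−(4.9−8.16)²/(2·0.98²)) = 0.407084·exp(-5.53290) = 0.00160981
Weight by the priors:
  P(Z=I)·p_I = 0.56 × 0.147591 = 0.0826507
  P(Z=II)·p_II = 0.06 × 0.146729 = 0.00880373
  P(Z=III)·p_III = 0.38 × 0.00160981 = 0.000611728
Evidence: 0.0826507 + 0.00880373 + 0.000611728 = 0.0920661
Responsibility of Group II: 0.00880373 / 0.0920661 ≈ 0.0956

0.0956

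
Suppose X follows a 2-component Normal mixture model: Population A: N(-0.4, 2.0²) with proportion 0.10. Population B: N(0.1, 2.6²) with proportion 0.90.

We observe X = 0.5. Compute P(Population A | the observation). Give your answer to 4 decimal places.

Posterior ∝ prior × likelihood, so P(k | x) ∝ π_k f_k(x); normalise over all components.
Component likelihoods at x = 0.5:
  L_A = 0.180263
  L_B = 0.151634
Weight by the priors:
  π_A·L_A = 0.10 × 0.180263 = 0.0180263
  π_B·L_B = 0.90 × 0.151634 = 0.136471
Normaliser: 0.0180263 + 0.136471 = 0.154497
P(Population A | the observation) = 0.0180263 / 0.154497 ≈ 0.1167

0.1167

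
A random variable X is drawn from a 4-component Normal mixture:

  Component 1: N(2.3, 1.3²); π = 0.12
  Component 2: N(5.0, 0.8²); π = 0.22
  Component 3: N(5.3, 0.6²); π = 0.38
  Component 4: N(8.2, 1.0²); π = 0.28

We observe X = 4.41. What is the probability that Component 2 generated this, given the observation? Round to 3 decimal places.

Apply Bayes' rule: the posterior for each component is proportional to its prior times its likelihood at x.
Normal densities:
  f_1 = 0.0822089
  f_2 = 0.379938
  f_3 = 0.221297
  f_4 = 0.000303239
Prior × likelihood for each component:
  π_1·f_1 = 0.12 × 0.0822089 = 0.00986506
  π_2·f_2 = 0.22 × 0.379938 = 0.0835863
  π_3·f_3 = 0.38 × 0.221297 = 0.0840927
  π_4·f_4 = 0.28 × 0.000303239 = 8.4907e-05
Sum: 0.00986506 + 0.0835863 + 0.0840927 + 8.4907e-05 = 0.177629
P(Component 2 | x) = 0.0835863 / 0.177629 ≈ 0.471

0.471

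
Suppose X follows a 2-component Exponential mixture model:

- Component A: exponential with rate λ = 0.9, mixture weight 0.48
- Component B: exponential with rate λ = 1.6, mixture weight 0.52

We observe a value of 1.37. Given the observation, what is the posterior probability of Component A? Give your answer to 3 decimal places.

0.575

Apply Bayes' rule: the posterior for each component is proportional to its prior times its likelihood at x.
Component likelihoods at x = 1.37:
  L_A = 0.262275
  L_B = 0.178709
Weight by the priors:
  P(Z=A)·L_A = 0.48 × 0.262275 = 0.125892
  P(Z=B)·L_B = 0.52 × 0.178709 = 0.0929287
Evidence: 0.125892 + 0.0929287 = 0.218821
P(Component A | 1.37) = 0.125892 / 0.218821 ≈ 0.575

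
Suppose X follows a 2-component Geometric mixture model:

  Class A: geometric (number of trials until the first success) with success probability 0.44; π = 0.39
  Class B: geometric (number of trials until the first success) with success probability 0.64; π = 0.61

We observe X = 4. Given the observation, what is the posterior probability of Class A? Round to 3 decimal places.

0.623

The responsibility of component k is π_k f_k(x) divided by Σ_j π_j f_j(x).
Geometric probabilities:
  p_A = 0.077271
  p_B = 0.0298598
Weight by the priors:
  π_A·p_A = 0.39 × 0.077271 = 0.0301357
  π_B·p_B = 0.61 × 0.0298598 = 0.0182145
Denominator: 0.0301357 + 0.0182145 = 0.0483502
P(Class A | data) = 0.0301357 / 0.0483502 ≈ 0.623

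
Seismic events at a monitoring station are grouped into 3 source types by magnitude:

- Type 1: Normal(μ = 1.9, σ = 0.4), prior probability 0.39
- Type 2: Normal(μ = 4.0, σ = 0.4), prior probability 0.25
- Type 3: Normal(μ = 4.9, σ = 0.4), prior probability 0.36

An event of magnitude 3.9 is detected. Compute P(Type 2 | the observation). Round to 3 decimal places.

0.939

The responsibility of component k is π_k f_k(x) divided by Σ_j π_j f_j(x).
Normal densities:
  p_1 = (1/(0.4·√(2π)))·exp(−(3.9−1.9)²/(2·0.4²)) = 0.997356·exp(-12.50000) = 3.7168e-06
  p_2 = (1/(0.4·√(2π)))·exp(−(3.9−4.0)²/(2·0.4²)) = 0.997356·exp(-0.03125) = 0.96667
  p_3 = (1/(0.4·√(2π)))·exp(−(3.9−4.9)²/(2·0.4²)) = 0.997356·exp(-3.12500) = 0.0438208
Prior × likelihood for each component:
  π_1·p_1 = 0.39 × 3.7168e-06 = 1.44955e-06
  π_2·p_2 = 0.25 × 0.96667 = 0.241668
  π_3·p_3 = 0.36 × 0.0438208 = 0.0157755
Marginal: 1.44955e-06 + 0.241668 + 0.0157755 = 0.257444
P(Type 2 | x) ≈ 0.939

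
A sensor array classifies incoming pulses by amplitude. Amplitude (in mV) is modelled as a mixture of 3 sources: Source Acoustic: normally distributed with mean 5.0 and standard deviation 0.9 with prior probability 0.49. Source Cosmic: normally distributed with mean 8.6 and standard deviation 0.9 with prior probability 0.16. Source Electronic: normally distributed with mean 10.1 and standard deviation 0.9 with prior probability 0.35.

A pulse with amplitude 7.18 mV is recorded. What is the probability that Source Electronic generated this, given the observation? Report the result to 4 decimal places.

Posterior ∝ prior × likelihood, so P(k | x) ∝ π_k f_k(x); normalise over all components.
Normal densities:
  p_Acoustic = 0.0235847
  p_Cosmic = 0.127675
  p_Electronic = 0.00229554
Prior × likelihood for each component:
  π_Acoustic·p_Acoustic = 0.49 × 0.0235847 = 0.0115565
  π_Cosmic·p_Cosmic = 0.16 × 0.127675 = 0.020428
  π_Electronic·p_Electronic = 0.35 × 0.00229554 = 0.000803438
Sum: 0.0115565 + 0.020428 + 0.000803438 = 0.0327879
P(Source Electronic | data) = 0.000803438 / 0.0327879 ≈ 0.0245

0.0245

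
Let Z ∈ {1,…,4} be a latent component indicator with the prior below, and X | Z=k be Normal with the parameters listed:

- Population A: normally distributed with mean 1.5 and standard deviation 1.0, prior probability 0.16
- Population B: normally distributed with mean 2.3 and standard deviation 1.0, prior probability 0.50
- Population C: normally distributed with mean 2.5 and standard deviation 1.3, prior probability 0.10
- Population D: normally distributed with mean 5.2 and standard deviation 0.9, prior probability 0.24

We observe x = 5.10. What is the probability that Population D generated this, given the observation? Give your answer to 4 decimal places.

0.9280

By Bayes' theorem, P(k | x) = P(Z=k) f_k(x) / Σ_j P(Z=j) f_j(x).
Evaluate each component's likelihood at the observed value:
  p_A = (1/(1.0·√(2π)))·exp(−(5.10−1.5)²/(2·1.0²)) = 0.398942·exp(-6.48000) = 0.000611902
  p_B = (1/(1.0·√(2π)))·exp(−(5.10−2.3)²/(2·1.0²)) = 0.398942·exp(-3.92000) = 0.00791545
  p_C = (1/(1.3·√(2π)))·exp(−(5.10−2.5)²/(2·1.3²)) = 0.306879·exp(-2.00000) = 0.0415315
  p_D = (1/(0.9·√(2π)))·exp(−(5.10−5.2)²/(2·0.9²)) = 0.443269·exp(-0.00617) = 0.440541
Unnormalised posteriors:
  P(Z=A)·p_A = 0.16 × 0.000611902 = 9.79043e-05
  P(Z=B)·p_B = 0.50 × 0.00791545 = 0.00395773
  P(Z=C)·p_C = 0.10 × 0.0415315 = 0.00415315
  P(Z=D)·p_D = 0.24 × 0.440541 = 0.10573
Sum: 9.79043e-05 + 0.00395773 + 0.00415315 + 0.10573 = 0.113939
Responsibility of Population D: 0.10573 / 0.113939 ≈ 0.9280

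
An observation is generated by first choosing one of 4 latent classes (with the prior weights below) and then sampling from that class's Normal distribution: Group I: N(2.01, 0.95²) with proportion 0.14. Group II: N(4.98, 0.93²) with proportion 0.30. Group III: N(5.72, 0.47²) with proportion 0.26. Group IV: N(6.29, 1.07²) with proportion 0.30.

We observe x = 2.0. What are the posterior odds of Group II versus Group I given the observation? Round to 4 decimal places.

The posterior odds equal the prior odds times the likelihood ratio: (P(Z=i)/P(Z=j))·(f_i(x)/f_j(x)).
Component likelihoods at x = 2.0:
  p_I = 0.419916
  p_II = 0.00252847
  p_III = 2.11595e-14
  p_IV = 0.00012048
0.000758541 / 0.0587882 ≈ 0.0129

0.0129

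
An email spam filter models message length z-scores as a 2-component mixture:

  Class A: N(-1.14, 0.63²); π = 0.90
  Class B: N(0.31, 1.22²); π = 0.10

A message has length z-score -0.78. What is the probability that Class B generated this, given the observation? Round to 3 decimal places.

0.043

The responsibility of component k is P(Z=k) f_k(x) divided by Σ_j P(Z=j) f_j(x).
Component likelihoods at x = -0.78:
  p_A = (1/(0.63·√(2π)))·exp(−(-0.78−-1.14)²/(2·0.63²)) = 0.633242·exp(-0.16327) = 0.537854
  p_B = (1/(1.22·√(2π)))·exp(−(-0.78−0.31)²/(2·1.22²)) = 0.327002·exp(-0.39912) = 0.219389
Weight by the priors:
  P(Z=A)·p_A = 0.90 × 0.537854 = 0.484068
  P(Z=B)·p_B = 0.10 × 0.219389 = 0.0219389
Normaliser: 0.484068 + 0.0219389 = 0.506007
So the posterior for Class B is 0.0219389 / 0.506007 ≈ 0.043.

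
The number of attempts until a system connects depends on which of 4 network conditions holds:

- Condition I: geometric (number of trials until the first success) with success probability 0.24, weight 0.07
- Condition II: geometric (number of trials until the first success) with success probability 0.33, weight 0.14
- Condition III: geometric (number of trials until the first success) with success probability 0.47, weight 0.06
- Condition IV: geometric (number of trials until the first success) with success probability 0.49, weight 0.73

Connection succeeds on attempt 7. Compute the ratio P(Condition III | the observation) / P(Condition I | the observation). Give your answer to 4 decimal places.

0.1931

Only the two components matter; the odds are (P(Z=i) f_i(x)) / (P(Z=j) f_j(x)).
Evaluate each component's likelihood at the observed value:
  p_I = 0.24·(1−0.24)^6 = 0.24·0.1927 = 0.046248
  p_II = 0.33·(1−0.33)^6 = 0.33·0.0904584 = 0.0298513
  p_III = 0.47·(1−0.47)^6 = 0.47·0.0221644 = 0.0104172
  p_IV = 0.49·(1−0.49)^6 = 0.49·0.0175963 = 0.00862218
Odds = (0.06/0.07) × (0.0104172/0.046248) = 0.857143 × 0.225248 ≈ 0.1931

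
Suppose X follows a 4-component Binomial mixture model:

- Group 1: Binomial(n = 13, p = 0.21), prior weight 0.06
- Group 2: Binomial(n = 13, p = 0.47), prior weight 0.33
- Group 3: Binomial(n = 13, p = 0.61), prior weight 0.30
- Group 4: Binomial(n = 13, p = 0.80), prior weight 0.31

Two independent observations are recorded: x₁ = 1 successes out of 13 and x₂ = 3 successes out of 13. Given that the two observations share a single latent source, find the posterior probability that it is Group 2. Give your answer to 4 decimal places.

By Bayes' theorem, P(k | x) = P(Z=k) f_k(x) / Σ_j P(Z=j) f_j(x).
Since both observations come from the same component, the likelihood for component k is f_k(x₁)·f_k(x₂).
  f_1 = [C(13,1)·0.21^1·0.79^12 = 13·0.21·0.0590915 = 0.16132] × [0.250781] = 0.040456
  f_2 = [C(13,1)·0.47^1·0.53^12 = 13·0.47·0.000491259 = 0.00300159] × [0.05193] = 0.000155873
  f_3 = [C(13,1)·0.61^1·0.39^12 = 13·0.61·1.23816e-05 = 9.81858e-05] × [0.00528447] = 5.1886e-07
  f_4 = [C(13,1)·0.80^1·0.20^12 = 13·0.8·4.096e-09 = 4.25984e-08] × [1.49946e-05] = 6.38748e-13
Multiply by the mixture weights:
  P(Z=1)·f_1 = 0.06 × 0.040456 = 0.00242736
  P(Z=2)·f_2 = 0.33 × 0.000155873 = 5.1438e-05
  P(Z=3)·f_3 = 0.30 × 5.1886e-07 = 1.55658e-07
  P(Z=4)·f_4 = 0.31 × 6.38748e-13 = 1.98012e-13
Normaliser: 0.00242736 + 5.1438e-05 + 1.55658e-07 + 1.98012e-13 = 0.00247895
So the posterior for Group 2 is 5.1438e-05 / 0.00247895 ≈ 0.0207.

0.0207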